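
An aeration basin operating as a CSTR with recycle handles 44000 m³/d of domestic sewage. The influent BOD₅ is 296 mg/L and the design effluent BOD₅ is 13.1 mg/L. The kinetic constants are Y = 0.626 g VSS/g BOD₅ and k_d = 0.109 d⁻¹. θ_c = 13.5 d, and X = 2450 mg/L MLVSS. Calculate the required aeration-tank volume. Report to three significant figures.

Steady-state biomass mass balance: V·X·(1 + k_d·θ_c) = Y·Q·(S₀ − S)·θ_c, so V = 0.626 × 44000 × (296 − 13.1) × 13.5 / [2450 × (1 + 0.109 × 13.5)] = 1.05×10^8 / 6055 = 17373 m³.

V ≈ 17400 m³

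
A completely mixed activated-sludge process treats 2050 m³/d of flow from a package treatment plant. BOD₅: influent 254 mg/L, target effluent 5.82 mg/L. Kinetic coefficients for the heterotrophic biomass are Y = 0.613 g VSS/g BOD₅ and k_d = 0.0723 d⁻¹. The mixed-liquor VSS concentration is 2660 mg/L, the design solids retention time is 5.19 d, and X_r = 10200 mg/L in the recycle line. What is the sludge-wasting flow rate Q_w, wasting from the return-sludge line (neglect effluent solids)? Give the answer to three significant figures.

Rearranging the biomass balance for a CMAS with decay, V = Y·Q·ΔS·θ_c / [X·(1+k_d θ_c)] = 0.613 × 2050 × (254 − 5.82) × 5.19 / [2660 × (1 + 0.0723 × 5.19)] = 1.62×10^6 / 3658 = 442.5 m³.
Wasting from the return line (neglecting effluent solids): Q_w = V·X / (θ_c·X_r) = 442.5 × 2660 / (5.19 × 10200) = 22.23 m³/d.

Q_w ≈ 22.2 m³/d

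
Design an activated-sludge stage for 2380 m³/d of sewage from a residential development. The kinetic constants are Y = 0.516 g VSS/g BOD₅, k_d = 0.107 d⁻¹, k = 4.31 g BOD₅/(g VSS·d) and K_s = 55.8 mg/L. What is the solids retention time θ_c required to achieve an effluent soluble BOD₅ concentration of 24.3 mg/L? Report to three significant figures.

From 1/θ_c = Y·k·S/(K_s + S) − k_d: Y·k·S/(K_s+S) = 0.516 × 4.31 × 24.3 / (55.8 + 24.3) = 0.6747 d⁻¹.
θ_c = 1/(μ − k_d) = 1/(0.6747 − 0.107) = 1/0.5677 = 1.762 d.

θ_c ≈ 1.76 d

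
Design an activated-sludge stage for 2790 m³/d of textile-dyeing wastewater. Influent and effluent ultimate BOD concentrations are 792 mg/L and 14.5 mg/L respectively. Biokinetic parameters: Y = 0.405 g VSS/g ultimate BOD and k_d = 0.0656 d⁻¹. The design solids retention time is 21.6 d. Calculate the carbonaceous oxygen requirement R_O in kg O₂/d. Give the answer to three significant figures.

The observed yield is Y_obs = Y/(1 + k_d·θ_c) = 0.405 / (1 + 0.0656 × 21.6) = 0.405 / 2.417 = 0.1676 g VSS per g ultimate BOD removed.
Q·(S₀ − S) = 2790 × (792 − 14.5) × 10⁻³ = 2169 kg/d removed.
Biomass synthesised: P_X = Y_obs × 2169 = 363.5 kg VSS/d.
R_O = Q·(S₀ − S) − 1.42·P_X = 2169 − 1.42 × 363.5 = 1653 kg O₂/d.

R_O ≈ 1650 kg O₂/d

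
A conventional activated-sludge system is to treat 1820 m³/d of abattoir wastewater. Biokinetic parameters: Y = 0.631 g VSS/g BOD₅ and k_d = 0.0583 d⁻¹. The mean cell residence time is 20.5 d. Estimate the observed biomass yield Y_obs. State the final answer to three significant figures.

Y_obs ≈ 0.287 g VSS/g BOD₅

Y_obs = Y / (1 + k_d θ_c) = 0.631 / (1 + 0.0583 × 20.5) = 0.631 / 2.195 = 0.2875.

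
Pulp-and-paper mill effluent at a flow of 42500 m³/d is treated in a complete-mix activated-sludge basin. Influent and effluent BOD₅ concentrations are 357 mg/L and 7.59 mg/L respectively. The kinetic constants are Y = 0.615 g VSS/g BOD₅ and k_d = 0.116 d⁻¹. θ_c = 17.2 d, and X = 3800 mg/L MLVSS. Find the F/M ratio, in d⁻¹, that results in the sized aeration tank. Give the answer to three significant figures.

From the SRT design equation V = Y Q (S₀−S) θ_c / [X (1 + k_d θ_c)] = 0.615 × 42500 × (357 − 7.59) × 17.2 / [3800 × (1 + 0.116 × 17.2)] = 1.57×10^8 / 11382 = 13801 m³.
F/M = applied load / biomass = Q·S₀/(V·X) = 42500 × 357 / (13801 × 3800) = 0.2893 d⁻¹.

F/M ≈ 0.289 d⁻¹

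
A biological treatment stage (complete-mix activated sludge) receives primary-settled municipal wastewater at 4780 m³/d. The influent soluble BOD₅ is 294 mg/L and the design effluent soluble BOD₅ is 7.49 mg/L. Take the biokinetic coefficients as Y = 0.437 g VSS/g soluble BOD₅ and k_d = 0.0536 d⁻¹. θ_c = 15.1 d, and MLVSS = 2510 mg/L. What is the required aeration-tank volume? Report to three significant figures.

Steady-state biomass mass balance: V·X·(1 + k_d·θ_c) = Y·Q·(S₀ − S)·θ_c, so V = 0.437 × 4780 × (294 − 7.49) × 15.1 / [2510 × (1 + 0.0536 × 15.1)] = 9.04×10^6 / 4541 = 1990 m³.

V ≈ 1990 m³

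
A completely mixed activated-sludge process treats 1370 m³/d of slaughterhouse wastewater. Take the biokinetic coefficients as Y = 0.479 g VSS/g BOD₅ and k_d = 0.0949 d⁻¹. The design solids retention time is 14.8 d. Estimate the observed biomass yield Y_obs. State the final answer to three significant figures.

Observed yield with endogenous decay: Y_obs = Y / (1 + k_d·θ_c) = 0.479 / (1 + 0.0949 × 14.8) = 0.479 / 2.405 = 0.1992 g VSS/g BOD₅.

Y_obs ≈ 0.199 g VSS/g BOD₅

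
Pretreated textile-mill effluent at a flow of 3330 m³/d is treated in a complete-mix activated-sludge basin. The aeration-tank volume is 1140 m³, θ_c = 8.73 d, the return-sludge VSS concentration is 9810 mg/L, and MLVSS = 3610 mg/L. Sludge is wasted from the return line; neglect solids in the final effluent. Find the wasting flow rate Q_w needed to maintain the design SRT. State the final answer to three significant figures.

θ_c = V·X/(Q_w·X_r) when wasting from the recycle, so Q_w = V·X/(θ_c·X_r) = 1140 × 3610 / (8.73 × 9810) = 48.05 m³/d.

Q_w ≈ 48.1 m³/d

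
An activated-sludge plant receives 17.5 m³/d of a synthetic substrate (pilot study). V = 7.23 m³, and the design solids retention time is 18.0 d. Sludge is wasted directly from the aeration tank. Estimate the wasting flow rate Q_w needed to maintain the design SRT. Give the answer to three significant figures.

Q_w ≈ 0.402 m³/d

With mixed-liquor wasting, θ_c = V/Q_w, so Q_w = V/θ_c = 7.230/18.0 = 0.4017 m³/d.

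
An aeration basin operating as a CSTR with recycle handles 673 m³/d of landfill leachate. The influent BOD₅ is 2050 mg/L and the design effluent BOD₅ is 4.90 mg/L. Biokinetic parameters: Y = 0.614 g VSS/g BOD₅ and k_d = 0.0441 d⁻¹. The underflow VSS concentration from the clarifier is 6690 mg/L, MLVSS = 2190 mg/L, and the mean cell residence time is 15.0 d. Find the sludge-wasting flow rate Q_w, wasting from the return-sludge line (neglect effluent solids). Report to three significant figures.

Q_w ≈ 76.0 m³/d

From the SRT design equation V = Y Q (S₀−S) θ_c / [X (1 + k_d θ_c)] = 0.614 × 673 × (2050 − 4.90) × 15.0 / [2190 × (1 + 0.0441 × 15.0)] = 1.27×10^7 / 3639 = 3484 m³.
Wasting from the return line (neglecting effluent solids): Q_w = V·X / (θ_c·X_r) = 3484 × 2190 / (15.0 × 6690) = 76.03 m³/d.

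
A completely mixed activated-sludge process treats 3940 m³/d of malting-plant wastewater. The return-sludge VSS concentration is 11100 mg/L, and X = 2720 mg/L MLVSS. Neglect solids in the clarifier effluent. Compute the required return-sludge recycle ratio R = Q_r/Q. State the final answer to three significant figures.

Mass balance around the secondary clarifier (neglecting effluent solids): R = X / (X_r − X) = 2720 / (11100 − 2720) = 0.3246.

R ≈ 0.325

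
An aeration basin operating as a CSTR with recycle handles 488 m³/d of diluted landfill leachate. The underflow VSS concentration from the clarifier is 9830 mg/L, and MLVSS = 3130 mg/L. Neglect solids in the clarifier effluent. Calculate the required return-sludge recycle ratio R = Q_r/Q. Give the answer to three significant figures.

R ≈ 0.467

R = Q_r/Q = X/(X_r − X) = 3130 / (9830 − 3130) = 0.4672.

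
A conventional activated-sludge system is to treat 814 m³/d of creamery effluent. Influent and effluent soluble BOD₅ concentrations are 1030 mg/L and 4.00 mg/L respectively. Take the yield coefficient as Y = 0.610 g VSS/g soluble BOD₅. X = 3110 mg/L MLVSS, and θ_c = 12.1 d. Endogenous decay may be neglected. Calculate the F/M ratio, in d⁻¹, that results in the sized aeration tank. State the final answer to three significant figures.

F/M ≈ 0.136 d⁻¹

V·X = Y·Q·ΔS·θ_c gives V = 0.610 × 814 × (1030 − 4.00) × 12.1 / 3110 = 1982 m³.
F/M = applied load / biomass = Q·S₀/(V·X) = 814 × 1030 / (1982 × 3110) = 0.1360 d⁻¹.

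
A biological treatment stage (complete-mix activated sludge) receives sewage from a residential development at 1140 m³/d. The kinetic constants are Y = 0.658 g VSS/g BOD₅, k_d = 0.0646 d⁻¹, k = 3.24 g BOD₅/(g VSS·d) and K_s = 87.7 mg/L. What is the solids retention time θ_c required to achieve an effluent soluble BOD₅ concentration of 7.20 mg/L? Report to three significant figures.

θ_c ≈ 10.3 d

At the target effluent, Y k S/(K_s+S) = 0.658×3.24×7.20/94.90 = 0.1617 d⁻¹.
1/θ_c = 0.1617 − 0.0646 = 0.09715 d⁻¹, so θ_c = 10.29 d.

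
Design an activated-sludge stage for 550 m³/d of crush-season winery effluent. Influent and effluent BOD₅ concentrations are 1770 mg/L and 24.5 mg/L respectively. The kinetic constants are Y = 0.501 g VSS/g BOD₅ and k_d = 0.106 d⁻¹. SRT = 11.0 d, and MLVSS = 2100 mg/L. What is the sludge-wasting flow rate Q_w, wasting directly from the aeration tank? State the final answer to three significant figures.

Q_w ≈ 106 m³/d

From the SRT design equation V = Y Q (S₀−S) θ_c / [X (1 + k_d θ_c)] = 0.501 × 550 × (1770 − 24.5) × 11.0 / [2100 × (1 + 0.106 × 11.0)] = 5.29×10^6 / 4549 = 1163 m³.
For wasting at MLVSS concentration, Q_w = V/θ_c = 1163/11.0 = 105.7 m³/d.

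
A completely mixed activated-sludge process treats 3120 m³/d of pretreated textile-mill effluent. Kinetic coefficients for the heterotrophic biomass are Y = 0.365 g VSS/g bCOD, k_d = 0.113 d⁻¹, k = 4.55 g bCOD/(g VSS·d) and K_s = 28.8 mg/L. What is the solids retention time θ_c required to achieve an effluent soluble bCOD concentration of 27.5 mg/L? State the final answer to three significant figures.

θ_c ≈ 1.43 d

Specific growth rate at S = 27.5 mg/L: μ = YkS/(K_s+S) = 0.365·4.55·27.5/(28.8+27.5) = 0.8112 d⁻¹.
1/θ_c = 0.8112 − 0.113 = 0.6982 d⁻¹, so θ_c = 1.432 d.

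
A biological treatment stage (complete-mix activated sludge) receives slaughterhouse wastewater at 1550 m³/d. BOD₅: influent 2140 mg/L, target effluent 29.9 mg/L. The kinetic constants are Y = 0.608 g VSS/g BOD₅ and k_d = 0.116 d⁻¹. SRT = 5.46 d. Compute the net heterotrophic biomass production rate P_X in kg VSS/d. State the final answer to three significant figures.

P_X ≈ 1220 kg VSS/d

Observed yield with endogenous decay: Y_obs = Y / (1 + k_d·θ_c) = 0.608 / (1 + 0.116 × 5.46) = 0.608 / 1.633 = 0.3722 g VSS/g BOD₅.
Q·(S₀ − S) = 1550 × (2140 − 29.9) × 10⁻³ = 3271 kg/d removed.
Net biomass production P_X = Y_obs × Q·(S₀ − S) = 0.3722 × 3271 = 1217 kg VSS/d.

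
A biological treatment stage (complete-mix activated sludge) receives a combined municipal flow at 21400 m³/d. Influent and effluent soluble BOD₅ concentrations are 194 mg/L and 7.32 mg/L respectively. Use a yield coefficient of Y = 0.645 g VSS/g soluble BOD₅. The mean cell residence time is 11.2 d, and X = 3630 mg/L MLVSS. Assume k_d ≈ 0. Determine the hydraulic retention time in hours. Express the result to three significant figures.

τ ≈ 8.92 h

With k_d = 0 the design equation reduces to V = Y Q (S₀−S) θ_c / X = 0.645 × 21400 × (194 − 7.32) × 11.2 / 3630 = 7950 m³.
HRT = V/Q = 7950 m³ / 21400 m³·d⁻¹ = 0.3715 d × 24 = 8.916 h.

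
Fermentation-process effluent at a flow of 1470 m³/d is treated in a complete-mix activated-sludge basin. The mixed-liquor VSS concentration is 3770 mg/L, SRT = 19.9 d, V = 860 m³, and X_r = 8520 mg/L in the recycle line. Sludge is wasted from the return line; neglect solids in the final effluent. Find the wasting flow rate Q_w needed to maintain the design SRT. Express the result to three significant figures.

θ_c = V·X/(Q_w·X_r) when wasting from the recycle, so Q_w = V·X/(θ_c·X_r) = 860.0 × 3770 / (19.9 × 8520) = 19.12 m³/d.

Q_w ≈ 19.1 m³/d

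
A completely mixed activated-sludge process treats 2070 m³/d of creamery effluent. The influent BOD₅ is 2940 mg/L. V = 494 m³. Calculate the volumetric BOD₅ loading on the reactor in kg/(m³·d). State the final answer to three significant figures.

Volumetric loading L_v = Q·S₀ / V = 2070 × 2940 g/m³ / 494.0 m³ = 12319 g/(m³·d) = 12.32 kg BOD₅/(m³·d).

L_v ≈ 12.3 kg BOD₅/(m³·d)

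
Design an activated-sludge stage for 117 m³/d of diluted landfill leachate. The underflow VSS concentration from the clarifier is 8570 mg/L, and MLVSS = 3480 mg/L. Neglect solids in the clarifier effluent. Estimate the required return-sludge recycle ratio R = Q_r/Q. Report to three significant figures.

Mass balance around the secondary clarifier (neglecting effluent solids): R = X / (X_r − X) = 3480 / (8570 − 3480) = 0.6837.

R ≈ 0.684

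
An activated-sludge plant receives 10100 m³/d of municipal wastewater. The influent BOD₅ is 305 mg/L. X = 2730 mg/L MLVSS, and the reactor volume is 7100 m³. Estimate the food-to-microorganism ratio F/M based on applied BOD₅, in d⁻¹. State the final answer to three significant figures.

F/M ≈ 0.159 d⁻¹

Food-to-microorganism ratio F/M = Q S₀ / (V X) = 10100 × 305 / (7100 × 2730) = 0.1589 d⁻¹.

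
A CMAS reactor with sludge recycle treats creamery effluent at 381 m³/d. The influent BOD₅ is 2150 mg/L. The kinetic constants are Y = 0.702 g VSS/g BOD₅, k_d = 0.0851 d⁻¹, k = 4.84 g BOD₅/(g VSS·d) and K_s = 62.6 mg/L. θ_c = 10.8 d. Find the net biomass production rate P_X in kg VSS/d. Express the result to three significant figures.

From the Monod/SRT balance for a CMAS, S = K_s·(1+k_d θ_c)/[θ_c·(Y k − k_d) − 1] = 62.6 × (1 + 0.0851 × 10.8) / [10.8 × (0.702 × 4.84 − 0.0851) − 1] = 120.1 / 34.78 = 3.455 mg/L.
Y_obs = Y / (1 + k_d θ_c) = 0.702 / (1 + 0.0851 × 10.8) = 0.702 / 1.919 = 0.3658.
Mass of BOD₅ removed per day: Q(S₀ − S) = 381 × 2147 g/m³ = 817.8 kg/d.
Biomass produced: P_X = Y_obs·Q·ΔS = 0.3658 × 817.8 ≈ 299.2 kg VSS/d.

P_X ≈ 299 kg VSS/d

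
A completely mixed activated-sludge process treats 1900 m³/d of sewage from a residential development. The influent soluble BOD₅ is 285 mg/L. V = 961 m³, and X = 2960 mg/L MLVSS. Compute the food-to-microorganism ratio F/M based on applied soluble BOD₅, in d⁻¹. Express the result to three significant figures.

F/M ≈ 0.190 d⁻¹

F/M = Q·S₀ / (V·X) = 1900 × 285 / (961.0 × 2960) = 0.1904 g soluble BOD₅·(g VSS·d)⁻¹.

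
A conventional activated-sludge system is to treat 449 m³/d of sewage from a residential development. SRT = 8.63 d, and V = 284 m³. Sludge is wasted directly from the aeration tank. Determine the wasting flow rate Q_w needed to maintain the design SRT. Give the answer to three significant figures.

Q_w ≈ 32.9 m³/d

Wasting from the aeration tank: Q_w = V / θ_c = 284.0 / 8.63 = 32.91 m³/d.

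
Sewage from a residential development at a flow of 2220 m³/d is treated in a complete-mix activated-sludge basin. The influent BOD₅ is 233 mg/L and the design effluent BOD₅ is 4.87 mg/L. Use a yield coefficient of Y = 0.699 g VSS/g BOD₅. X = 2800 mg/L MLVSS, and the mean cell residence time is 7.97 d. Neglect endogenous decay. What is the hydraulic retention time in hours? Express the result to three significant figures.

τ ≈ 10.9 h

Biomass mass balance (decay neglected): V·X = Y·Q·(S₀ − S)·θ_c, so V = 0.699 × 2220 × (233 − 4.87) × 7.97 / 2800 = 1008 m³.
τ = V/Q = 1008/2220 = 0.4539 d, or 10.89 h.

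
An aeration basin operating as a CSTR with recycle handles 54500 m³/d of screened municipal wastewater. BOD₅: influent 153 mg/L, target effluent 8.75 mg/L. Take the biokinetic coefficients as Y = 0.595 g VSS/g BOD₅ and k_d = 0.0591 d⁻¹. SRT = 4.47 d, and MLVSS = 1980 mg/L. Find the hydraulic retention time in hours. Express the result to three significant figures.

Steady-state biomass mass balance: V·X·(1 + k_d·θ_c) = Y·Q·(S₀ − S)·θ_c, so V = 0.595 × 54500 × (153 − 8.75) × 4.47 / [1980 × (1 + 0.0591 × 4.47)] = 2.09×10^7 / 2503 = 8353 m³.
HRT = V/Q = 8353 m³ / 54500 m³·d⁻¹ = 0.1533 d × 24 = 3.679 h.

τ ≈ 3.68 h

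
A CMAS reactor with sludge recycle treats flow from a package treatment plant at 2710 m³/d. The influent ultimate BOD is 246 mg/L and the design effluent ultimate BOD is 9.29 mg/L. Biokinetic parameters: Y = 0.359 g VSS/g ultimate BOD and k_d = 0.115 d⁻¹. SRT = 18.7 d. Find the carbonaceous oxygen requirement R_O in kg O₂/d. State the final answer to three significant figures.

R_O ≈ 538 kg O₂/d

Y_obs = Y / (1 + k_d θ_c) = 0.359 / (1 + 0.115 × 18.7) = 0.359 / 3.151 = 0.1140.
Substrate removed = Q·(S₀ − S) = 2710 m³/d × (246 − 9.29) g/m³ = 6.41×10^5 g/d = 641.5 kg/d.
Biomass synthesised: P_X = Y_obs × 641.5 = 73.10 kg VSS/d.
R_O = Q·(S₀ − S) − 1.42·P_X = 641.5 − 1.42 × 73.10 = 537.7 kg O₂/d.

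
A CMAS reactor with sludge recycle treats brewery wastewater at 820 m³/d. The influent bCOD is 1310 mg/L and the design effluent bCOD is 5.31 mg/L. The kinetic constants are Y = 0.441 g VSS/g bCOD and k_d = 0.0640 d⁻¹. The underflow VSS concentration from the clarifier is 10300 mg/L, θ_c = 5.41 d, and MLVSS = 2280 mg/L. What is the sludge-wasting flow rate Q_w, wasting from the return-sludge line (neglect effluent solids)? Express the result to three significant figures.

From the SRT design equation V = Y Q (S₀−S) θ_c / [X (1 + k_d θ_c)] = 0.441 × 820 × (1310 − 5.31) × 5.41 / [2280 × (1 + 0.0640 × 5.41)] = 2.55×10^6 / 3069 = 831.6 m³.
θ_c = V·X/(Q_w·X_r) when wasting from the recycle, so Q_w = V·X/(θ_c·X_r) = 831.6 × 2280 / (5.41 × 10300) = 34.03 m³/d.

Q_w ≈ 34.0 m³/d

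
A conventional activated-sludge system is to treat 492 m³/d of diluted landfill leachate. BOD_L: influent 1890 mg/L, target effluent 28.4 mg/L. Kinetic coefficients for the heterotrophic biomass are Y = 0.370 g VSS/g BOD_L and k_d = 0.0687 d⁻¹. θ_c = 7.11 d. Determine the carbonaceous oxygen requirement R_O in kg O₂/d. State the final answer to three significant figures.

R_O ≈ 593 kg O₂/d

The observed yield is Y_obs = Y/(1 + k_d·θ_c) = 0.370 / (1 + 0.0687 × 7.11) = 0.370 / 1.488 = 0.2486 g VSS per g BOD_L removed.
Substrate removed = Q·(S₀ − S) = 492 m³/d × (1890 − 28.4) g/m³ = 9.16×10^5 g/d = 915.9 kg/d.
P_X = Y_obs·Q·(S₀ − S) = 0.2486 × 915.9 = 227.7 kg VSS/d.
R_O = Q·(S₀ − S) − 1.42·P_X = 915.9 − 1.42 × 227.7 = 592.6 kg O₂/d.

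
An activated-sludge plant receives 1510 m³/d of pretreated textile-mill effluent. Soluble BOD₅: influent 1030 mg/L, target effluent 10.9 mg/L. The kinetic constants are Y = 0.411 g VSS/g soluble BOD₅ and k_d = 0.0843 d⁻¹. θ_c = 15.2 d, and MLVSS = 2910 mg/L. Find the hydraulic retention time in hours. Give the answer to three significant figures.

Steady-state biomass mass balance: V·X·(1 + k_d·θ_c) = Y·Q·(S₀ − S)·θ_c, so V = 0.411 × 1510 × (1030 − 10.9) × 15.2 / [2910 × (1 + 0.0843 × 15.2)] = 9.61×10^6 / 6639 = 1448 m³.
τ = V/Q = 1448/1510 = 0.9590 d, or 23.02 h.

τ ≈ 23.0 h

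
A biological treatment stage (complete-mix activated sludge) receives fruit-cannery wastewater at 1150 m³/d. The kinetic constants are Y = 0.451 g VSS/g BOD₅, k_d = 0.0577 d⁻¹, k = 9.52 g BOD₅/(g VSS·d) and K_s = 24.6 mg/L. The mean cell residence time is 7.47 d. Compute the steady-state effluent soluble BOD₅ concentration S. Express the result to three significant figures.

S ≈ 1.15 mg/L

Effluent substrate depends only on kinetics and SRT: S = K_s(1 + k_d θ_c) / [θ_c(Yk − k_d) − 1] = 24.6 × (1 + 0.0577 × 7.47) / [7.47 × (0.451 × 9.52 − 0.0577) − 1] = 35.20 / 30.64 = 1.149 mg/L.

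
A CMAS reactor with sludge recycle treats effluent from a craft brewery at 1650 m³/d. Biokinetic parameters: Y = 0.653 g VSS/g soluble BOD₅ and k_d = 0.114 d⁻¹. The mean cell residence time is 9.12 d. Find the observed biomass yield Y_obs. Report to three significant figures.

The observed yield is Y_obs = Y/(1 + k_d·θ_c) = 0.653 / (1 + 0.114 × 9.12) = 0.653 / 2.040 = 0.3201 g VSS per g soluble BOD₅ removed.

Y_obs ≈ 0.320 g VSS/g soluble BOD₅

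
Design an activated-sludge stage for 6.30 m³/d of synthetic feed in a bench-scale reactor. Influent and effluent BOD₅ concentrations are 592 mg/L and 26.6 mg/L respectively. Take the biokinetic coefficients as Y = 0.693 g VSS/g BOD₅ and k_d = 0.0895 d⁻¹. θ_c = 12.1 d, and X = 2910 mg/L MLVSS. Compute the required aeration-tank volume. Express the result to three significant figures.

Rearranging the biomass balance for a CMAS with decay, V = Y·Q·ΔS·θ_c / [X·(1+k_d θ_c)] = 0.693 × 6.30 × (592 − 26.6) × 12.1 / [2910 × (1 + 0.0895 × 12.1)] = 2.99×10^4 / 6061 = 4.928 m³.

V ≈ 4.93 m³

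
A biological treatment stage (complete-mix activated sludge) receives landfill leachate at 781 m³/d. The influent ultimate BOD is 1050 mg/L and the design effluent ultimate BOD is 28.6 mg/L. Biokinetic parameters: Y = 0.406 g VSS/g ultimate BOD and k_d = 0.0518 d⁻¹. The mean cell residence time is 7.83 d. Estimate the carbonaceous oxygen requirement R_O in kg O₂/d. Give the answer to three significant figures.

Observed yield with endogenous decay: Y_obs = Y / (1 + k_d·θ_c) = 0.406 / (1 + 0.0518 × 7.83) = 0.406 / 1.406 = 0.2888 g VSS/g ultimate BOD.
Mass of ultimate BOD removed per day: Q(S₀ − S) = 781 × 1021 g/m³ = 797.7 kg/d.
Net sludge production P_X = 0.2888 × 797.7 = 230.4 kg VSS/d.
R_O = Q·ΔS − 1.42 P_X = 797.7 − 327.2 = 470.5 kg O₂/d.

R_O ≈ 471 kg O₂/d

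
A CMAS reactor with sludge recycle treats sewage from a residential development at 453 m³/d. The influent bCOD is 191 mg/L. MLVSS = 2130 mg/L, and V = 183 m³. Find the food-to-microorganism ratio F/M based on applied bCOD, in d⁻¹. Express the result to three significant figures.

F/M = applied load / biomass = Q·S₀/(V·X) = 453 × 191 / (183.0 × 2130) = 0.2220 d⁻¹.

F/M ≈ 0.222 d⁻¹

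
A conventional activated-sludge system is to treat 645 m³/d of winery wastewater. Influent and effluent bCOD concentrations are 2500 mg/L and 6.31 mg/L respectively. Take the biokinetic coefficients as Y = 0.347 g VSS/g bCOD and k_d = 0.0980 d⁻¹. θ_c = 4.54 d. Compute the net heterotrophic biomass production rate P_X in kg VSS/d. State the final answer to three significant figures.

P_X ≈ 386 kg VSS/d

Observed yield with endogenous decay: Y_obs = Y / (1 + k_d·θ_c) = 0.347 / (1 + 0.0980 × 4.54) = 0.347 / 1.445 = 0.2402 g VSS/g bCOD.
Q·(S₀ − S) = 645 × (2500 − 6.31) × 10⁻³ = 1608 kg/d removed.
Biomass produced: P_X = Y_obs·Q·ΔS = 0.2402 × 1608 ≈ 386.3 kg VSS/d.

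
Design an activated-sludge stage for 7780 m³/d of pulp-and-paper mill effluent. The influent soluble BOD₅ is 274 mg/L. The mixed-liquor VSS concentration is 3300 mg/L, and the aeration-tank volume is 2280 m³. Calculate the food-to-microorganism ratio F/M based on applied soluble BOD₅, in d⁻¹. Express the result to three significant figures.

Food-to-microorganism ratio F/M = Q S₀ / (V X) = 7780 × 274 / (2280 × 3300) = 0.2833 d⁻¹.

F/M ≈ 0.283 d⁻¹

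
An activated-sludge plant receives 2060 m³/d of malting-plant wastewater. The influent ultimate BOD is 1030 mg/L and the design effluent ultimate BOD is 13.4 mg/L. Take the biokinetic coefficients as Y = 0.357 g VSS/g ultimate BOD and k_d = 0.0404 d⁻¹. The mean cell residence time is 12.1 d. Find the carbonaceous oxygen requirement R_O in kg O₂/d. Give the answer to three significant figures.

R_O ≈ 1380 kg O₂/d

The observed yield is Y_obs = Y/(1 + k_d·θ_c) = 0.357 / (1 + 0.0404 × 12.1) = 0.357 / 1.489 = 0.2398 g VSS per g ultimate BOD removed.
Mass of ultimate BOD removed per day: Q(S₀ − S) = 2060 × 1017 g/m³ = 2094 kg/d.
Biomass synthesised: P_X = Y_obs × 2094 = 502.2 kg VSS/d.
R_O = Q·ΔS − 1.42 P_X = 2094 − 713.1 = 1381 kg O₂/d.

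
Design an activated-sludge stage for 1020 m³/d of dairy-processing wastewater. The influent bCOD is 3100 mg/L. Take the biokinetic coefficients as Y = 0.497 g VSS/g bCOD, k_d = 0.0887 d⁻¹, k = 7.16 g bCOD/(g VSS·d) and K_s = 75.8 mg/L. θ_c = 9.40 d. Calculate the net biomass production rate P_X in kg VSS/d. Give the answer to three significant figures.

From the Monod/SRT balance for a CMAS, S = K_s·(1+k_d θ_c)/[θ_c·(Y k − k_d) − 1] = 75.8 × (1 + 0.0887 × 9.40) / [9.40 × (0.497 × 7.16 − 0.0887) − 1] = 139.0 / 31.62 = 4.396 mg/L.
Observed yield with endogenous decay: Y_obs = Y / (1 + k_d·θ_c) = 0.497 / (1 + 0.0887 × 9.40) = 0.497 / 1.834 = 0.2710 g VSS/g bCOD.
Q·(S₀ − S) = 1020 × (3100 − 4.40) × 10⁻³ = 3158 kg/d removed.
P_X = Y_obs · Q(S₀ − S) = 0.2710 × 3158 = 855.8 kg VSS/d.

P_X ≈ 856 kg VSS/d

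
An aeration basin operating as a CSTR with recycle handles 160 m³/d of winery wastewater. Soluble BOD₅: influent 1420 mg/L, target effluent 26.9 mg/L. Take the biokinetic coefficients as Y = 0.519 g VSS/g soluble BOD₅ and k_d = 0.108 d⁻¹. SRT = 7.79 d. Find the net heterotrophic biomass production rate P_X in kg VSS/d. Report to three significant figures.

P_X ≈ 62.8 kg VSS/d

Observed yield with endogenous decay: Y_obs = Y / (1 + k_d·θ_c) = 0.519 / (1 + 0.108 × 7.79) = 0.519 / 1.841 = 0.2819 g VSS/g soluble BOD₅.
Substrate removed = Q·(S₀ − S) = 160 m³/d × (1420 − 26.9) g/m³ = 2.23×10^5 g/d = 222.9 kg/d.
Biomass produced: P_X = Y_obs·Q·ΔS = 0.2819 × 222.9 ≈ 62.83 kg VSS/d.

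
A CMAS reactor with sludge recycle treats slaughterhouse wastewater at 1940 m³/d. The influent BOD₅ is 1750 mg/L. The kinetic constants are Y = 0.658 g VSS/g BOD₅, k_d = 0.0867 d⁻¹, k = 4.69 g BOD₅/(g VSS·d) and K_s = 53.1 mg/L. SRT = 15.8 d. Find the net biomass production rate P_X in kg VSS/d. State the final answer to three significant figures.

For a completely mixed reactor with recycle the Lawrence–McCarty relation gives S = K_s·(1 + k_d·θ_c) / [θ_c·(Y·k − k_d) − 1] = 53.1 × (1 + 0.0867 × 15.8) / [15.8 × (0.658 × 4.69 − 0.0867) − 1] = 125.8 / 46.39 = 2.713 mg/L.
Observed yield with endogenous decay: Y_obs = Y / (1 + k_d·θ_c) = 0.658 / (1 + 0.0867 × 15.8) = 0.658 / 2.370 = 0.2777 g VSS/g BOD₅.
Mass of BOD₅ removed per day: Q(S₀ − S) = 1940 × 1747 g/m³ = 3390 kg/d.
Biomass produced: P_X = Y_obs·Q·ΔS = 0.2777 × 3390 ≈ 941.2 kg VSS/d.

P_X ≈ 941 kg VSS/d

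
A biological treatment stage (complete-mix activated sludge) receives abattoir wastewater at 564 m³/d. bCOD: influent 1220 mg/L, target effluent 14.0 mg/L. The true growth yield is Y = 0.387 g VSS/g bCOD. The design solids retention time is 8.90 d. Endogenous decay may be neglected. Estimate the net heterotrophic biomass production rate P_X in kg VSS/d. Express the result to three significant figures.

P_X ≈ 263 kg VSS/d

Since k_d ≈ 0, Y_obs = Y = 0.387 g VSS/g bCOD.
Mass of bCOD removed per day: Q(S₀ − S) = 564 × 1206 g/m³ = 680.2 kg/d.
P_X = Y_obs · Q(S₀ − S) = 0.3870 × 680.2 = 263.2 kg VSS/d.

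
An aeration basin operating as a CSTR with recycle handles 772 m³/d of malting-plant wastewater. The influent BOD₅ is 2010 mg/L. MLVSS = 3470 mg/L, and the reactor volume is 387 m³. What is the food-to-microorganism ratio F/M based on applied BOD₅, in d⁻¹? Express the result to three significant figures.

F/M ≈ 1.16 d⁻¹

F/M = applied load / biomass = Q·S₀/(V·X) = 772 × 2010 / (387.0 × 3470) = 1.156 d⁻¹.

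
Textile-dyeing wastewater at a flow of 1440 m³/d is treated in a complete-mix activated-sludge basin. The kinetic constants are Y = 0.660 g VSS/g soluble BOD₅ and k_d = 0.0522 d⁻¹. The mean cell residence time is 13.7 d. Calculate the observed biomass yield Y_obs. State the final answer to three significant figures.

Y_obs ≈ 0.385 g VSS/g soluble BOD₅

The observed yield is Y_obs = Y/(1 + k_d·θ_c) = 0.660 / (1 + 0.0522 × 13.7) = 0.660 / 1.715 = 0.3848 g VSS per g soluble BOD₅ removed.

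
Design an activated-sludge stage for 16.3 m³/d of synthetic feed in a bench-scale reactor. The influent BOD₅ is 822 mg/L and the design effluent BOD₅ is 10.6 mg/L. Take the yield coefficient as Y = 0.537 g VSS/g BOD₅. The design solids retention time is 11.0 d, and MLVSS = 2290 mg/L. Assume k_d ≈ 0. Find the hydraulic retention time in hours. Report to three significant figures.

τ ≈ 50.2 h

Biomass mass balance (decay neglected): V·X = Y·Q·(S₀ − S)·θ_c, so V = 0.537 × 16.3 × (822 − 10.6) × 11.0 / 2290 = 34.12 m³.
τ = V/Q = 34.12/16.3 = 2.093 d, or 50.23 h.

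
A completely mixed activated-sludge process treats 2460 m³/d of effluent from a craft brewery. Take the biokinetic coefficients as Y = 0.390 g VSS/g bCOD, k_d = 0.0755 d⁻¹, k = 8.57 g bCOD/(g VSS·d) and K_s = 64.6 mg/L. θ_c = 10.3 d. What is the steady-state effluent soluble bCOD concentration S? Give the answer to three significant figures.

From the Monod/SRT balance for a CMAS, S = K_s·(1+k_d θ_c)/[θ_c·(Y k − k_d) − 1] = 64.6 × (1 + 0.0755 × 10.3) / [10.3 × (0.390 × 8.57 − 0.0755) − 1] = 114.8 / 32.65 = 3.517 mg/L.

S ≈ 3.52 mg/L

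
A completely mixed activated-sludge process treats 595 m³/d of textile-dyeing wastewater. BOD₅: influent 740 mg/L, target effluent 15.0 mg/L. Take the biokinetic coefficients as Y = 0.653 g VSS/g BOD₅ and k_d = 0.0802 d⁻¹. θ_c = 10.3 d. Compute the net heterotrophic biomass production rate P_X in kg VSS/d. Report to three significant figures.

Y_obs = Y / (1 + k_d θ_c) = 0.653 / (1 + 0.0802 × 10.3) = 0.653 / 1.826 = 0.3576.
Q·(S₀ − S) = 595 × (740 − 15.0) × 10⁻³ = 431.4 kg/d removed.
P_X = Y_obs · Q(S₀ − S) = 0.3576 × 431.4 = 154.3 kg VSS/d.

P_X ≈ 154 kg VSS/d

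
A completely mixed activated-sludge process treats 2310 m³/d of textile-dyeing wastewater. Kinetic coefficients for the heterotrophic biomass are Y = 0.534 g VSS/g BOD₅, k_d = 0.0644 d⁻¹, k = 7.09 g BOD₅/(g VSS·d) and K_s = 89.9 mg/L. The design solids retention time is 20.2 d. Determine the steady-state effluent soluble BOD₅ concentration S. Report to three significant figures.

For a completely mixed reactor with recycle the Lawrence–McCarty relation gives S = K_s·(1 + k_d·θ_c) / [θ_c·(Y·k − k_d) − 1] = 89.9 × (1 + 0.0644 × 20.2) / [20.2 × (0.534 × 7.09 − 0.0644) − 1] = 206.8 / 74.18 = 2.789 mg/L.

S ≈ 2.79 mg/L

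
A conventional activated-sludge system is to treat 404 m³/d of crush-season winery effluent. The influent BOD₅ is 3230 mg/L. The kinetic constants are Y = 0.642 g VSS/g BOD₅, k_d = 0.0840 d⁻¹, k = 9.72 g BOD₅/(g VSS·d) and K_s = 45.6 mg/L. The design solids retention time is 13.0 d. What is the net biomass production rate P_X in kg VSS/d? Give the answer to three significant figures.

P_X ≈ 400 kg VSS/d

Effluent substrate depends only on kinetics and SRT: S = K_s(1 + k_d θ_c) / [θ_c(Yk − k_d) − 1] = 45.6 × (1 + 0.0840 × 13.0) / [13.0 × (0.642 × 9.72 − 0.0840) − 1] = 95.40 / 79.03 = 1.207 mg/L.
The observed yield is Y_obs = Y/(1 + k_d·θ_c) = 0.642 / (1 + 0.0840 × 13.0) = 0.642 / 2.092 = 0.3069 g VSS per g BOD₅ removed.
Mass of BOD₅ removed per day: Q(S₀ − S) = 404 × 3229 g/m³ = 1304 kg/d.
So the net sludge growth is P_X = 0.3069 × 1304 = 400.3 kg VSS/d.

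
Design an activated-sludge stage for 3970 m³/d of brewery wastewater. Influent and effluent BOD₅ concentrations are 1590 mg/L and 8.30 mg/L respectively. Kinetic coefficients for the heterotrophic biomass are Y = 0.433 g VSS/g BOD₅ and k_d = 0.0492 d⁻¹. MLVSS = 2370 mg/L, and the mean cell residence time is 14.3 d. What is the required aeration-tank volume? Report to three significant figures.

Rearranging the biomass balance for a CMAS with decay, V = Y·Q·ΔS·θ_c / [X·(1+k_d θ_c)] = 0.433 × 3970 × (1590 − 8.30) × 14.3 / [2370 × (1 + 0.0492 × 14.3)] = 3.89×10^7 / 4037 = 9630 m³.

V ≈ 9630 m³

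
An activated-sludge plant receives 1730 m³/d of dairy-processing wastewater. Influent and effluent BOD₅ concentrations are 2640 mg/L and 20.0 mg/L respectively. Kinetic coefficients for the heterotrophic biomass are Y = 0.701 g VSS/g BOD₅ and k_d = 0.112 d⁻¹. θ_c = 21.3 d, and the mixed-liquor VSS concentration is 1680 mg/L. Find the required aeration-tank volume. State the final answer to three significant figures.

V ≈ 11900 m³

From the SRT design equation V = Y Q (S₀−S) θ_c / [X (1 + k_d θ_c)] = 0.701 × 1730 × (2640 − 20.0) × 21.3 / [1680 × (1 + 0.112 × 21.3)] = 6.77×10^7 / 5688 = 11899 m³.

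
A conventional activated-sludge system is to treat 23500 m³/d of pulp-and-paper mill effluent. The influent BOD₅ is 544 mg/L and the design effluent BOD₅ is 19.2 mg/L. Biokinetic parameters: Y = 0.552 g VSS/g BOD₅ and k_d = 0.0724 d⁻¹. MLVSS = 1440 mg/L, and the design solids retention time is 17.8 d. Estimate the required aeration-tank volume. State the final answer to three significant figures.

Steady-state biomass mass balance: V·X·(1 + k_d·θ_c) = Y·Q·(S₀ − S)·θ_c, so V = 0.552 × 23500 × (544 − 19.2) × 17.8 / [1440 × (1 + 0.0724 × 17.8)] = 1.21×10^8 / 3296 = 36768 m³.

V ≈ 36800 m³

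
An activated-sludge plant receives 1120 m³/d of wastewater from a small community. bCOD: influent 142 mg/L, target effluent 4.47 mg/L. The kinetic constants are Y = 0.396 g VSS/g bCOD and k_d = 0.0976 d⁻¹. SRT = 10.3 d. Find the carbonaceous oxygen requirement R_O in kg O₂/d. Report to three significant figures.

R_O ≈ 111 kg O₂/d

Correct the yield for decay: Y_obs = Y/(1 + k_d θ_c) = 0.396 / (1 + 0.0976 × 10.3) = 0.396 / 2.005 = 0.1975.
Q·(S₀ − S) = 1120 × (142 − 4.47) × 10⁻³ = 154.0 kg/d removed.
Biomass synthesised: P_X = Y_obs × 154.0 = 30.42 kg VSS/d.
Carbonaceous O₂ demand = substrate oxidised − cell-mass equivalent = 154.0 − 1.42 × 30.42 = 110.8 kg O₂/d.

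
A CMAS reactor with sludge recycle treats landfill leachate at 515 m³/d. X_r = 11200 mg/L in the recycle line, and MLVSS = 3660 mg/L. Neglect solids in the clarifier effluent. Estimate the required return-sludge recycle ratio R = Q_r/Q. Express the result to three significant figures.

R ≈ 0.485

R = Q_r/Q = X/(X_r − X) = 3660 / (11200 − 3660) = 0.4854.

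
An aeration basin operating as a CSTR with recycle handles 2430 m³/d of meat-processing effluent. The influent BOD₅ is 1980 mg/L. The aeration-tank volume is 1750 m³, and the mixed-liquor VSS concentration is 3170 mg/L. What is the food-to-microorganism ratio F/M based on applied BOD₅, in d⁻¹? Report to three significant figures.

F/M = Q·S₀ / (V·X) = 2430 × 1980 / (1750 × 3170) = 0.8673 g BOD₅·(g VSS·d)⁻¹.

F/M ≈ 0.867 d⁻¹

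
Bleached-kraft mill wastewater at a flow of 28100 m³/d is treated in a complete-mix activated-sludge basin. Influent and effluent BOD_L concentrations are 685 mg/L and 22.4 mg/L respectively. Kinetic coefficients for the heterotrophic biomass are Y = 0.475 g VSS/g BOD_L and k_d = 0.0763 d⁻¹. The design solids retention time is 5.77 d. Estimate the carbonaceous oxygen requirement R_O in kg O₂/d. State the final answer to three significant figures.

Y_obs = Y / (1 + k_d θ_c) = 0.475 / (1 + 0.0763 × 5.77) = 0.475 / 1.440 = 0.3298.
Q·(S₀ − S) = 28100 × (685 − 22.4) × 10⁻³ = 18619 kg/d removed.
Biomass synthesised: P_X = Y_obs × 18619 = 6141 kg VSS/d.
R_O = Q·ΔS − 1.42 P_X = 18619 − 8720 = 9899 kg O₂/d.

R_O ≈ 9900 kg O₂/d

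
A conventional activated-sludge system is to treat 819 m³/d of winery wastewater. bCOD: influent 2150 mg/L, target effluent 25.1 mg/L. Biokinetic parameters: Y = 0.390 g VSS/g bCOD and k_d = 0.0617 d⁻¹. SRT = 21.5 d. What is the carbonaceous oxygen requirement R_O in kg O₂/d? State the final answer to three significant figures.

R_O ≈ 1330 kg O₂/d

Correct the yield for decay: Y_obs = Y/(1 + k_d θ_c) = 0.390 / (1 + 0.0617 × 21.5) = 0.390 / 2.327 = 0.1676.
Mass of bCOD removed per day: Q(S₀ − S) = 819 × 2125 g/m³ = 1740 kg/d.
P_X = Y_obs·Q·(S₀ − S) = 0.1676 × 1740 = 291.7 kg VSS/d.
Carbonaceous O₂ demand = substrate oxidised − cell-mass equivalent = 1740 − 1.42 × 291.7 = 1326 kg O₂/d.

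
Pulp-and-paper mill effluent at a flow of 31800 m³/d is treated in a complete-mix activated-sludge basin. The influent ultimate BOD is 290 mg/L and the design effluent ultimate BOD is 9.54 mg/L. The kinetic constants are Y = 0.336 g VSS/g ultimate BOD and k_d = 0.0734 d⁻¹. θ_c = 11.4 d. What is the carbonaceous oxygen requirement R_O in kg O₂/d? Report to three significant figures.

R_O ≈ 6600 kg O₂/d

Y_obs = Y / (1 + k_d θ_c) = 0.336 / (1 + 0.0734 × 11.4) = 0.336 / 1.837 = 0.1829.
Substrate removed = Q·(S₀ − S) = 31800 m³/d × (290 − 9.54) g/m³ = 8.92×10^6 g/d = 8919 kg/d.
P_X = Y_obs·Q·(S₀ − S) = 0.1829 × 8919 = 1631 kg VSS/d.
R_O = Q·ΔS − 1.42 P_X = 8919 − 2317 = 6602 kg O₂/d.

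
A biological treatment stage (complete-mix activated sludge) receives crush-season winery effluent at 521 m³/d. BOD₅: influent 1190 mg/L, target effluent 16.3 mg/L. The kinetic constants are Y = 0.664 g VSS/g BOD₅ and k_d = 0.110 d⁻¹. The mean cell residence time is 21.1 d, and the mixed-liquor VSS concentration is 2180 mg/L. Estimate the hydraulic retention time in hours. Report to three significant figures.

τ ≈ 54.5 h

Rearranging the biomass balance for a CMAS with decay, V = Y·Q·ΔS·θ_c / [X·(1+k_d θ_c)] = 0.664 × 521 × (1190 − 16.3) × 21.1 / [2180 × (1 + 0.110 × 21.1)] = 8.57×10^6 / 7240 = 1183 m³.
HRT = V/Q = 1183 m³ / 521 m³·d⁻¹ = 2.271 d × 24 = 54.51 h.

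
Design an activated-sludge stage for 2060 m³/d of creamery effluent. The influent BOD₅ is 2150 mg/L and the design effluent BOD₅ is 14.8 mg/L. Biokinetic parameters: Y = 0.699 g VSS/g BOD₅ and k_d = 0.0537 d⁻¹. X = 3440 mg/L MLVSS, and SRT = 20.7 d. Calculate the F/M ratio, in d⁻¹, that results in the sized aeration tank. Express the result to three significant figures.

F/M ≈ 0.147 d⁻¹

Rearranging the biomass balance for a CMAS with decay, V = Y·Q·ΔS·θ_c / [X·(1+k_d θ_c)] = 0.699 × 2060 × (2150 − 14.8) × 20.7 / [3440 × (1 + 0.0537 × 20.7)] = 6.36×10^7 / 7264 = 8762 m³.
F/M = applied load / biomass = Q·S₀/(V·X) = 2060 × 2150 / (8762 × 3440) = 0.1469 d⁻¹.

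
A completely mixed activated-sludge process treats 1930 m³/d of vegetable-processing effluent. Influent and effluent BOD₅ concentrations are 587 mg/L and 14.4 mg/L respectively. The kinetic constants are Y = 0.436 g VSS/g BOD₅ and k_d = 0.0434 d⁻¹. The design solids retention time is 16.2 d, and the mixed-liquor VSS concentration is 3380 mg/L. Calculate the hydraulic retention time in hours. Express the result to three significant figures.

Rearranging the biomass balance for a CMAS with decay, V = Y·Q·ΔS·θ_c / [X·(1+k_d θ_c)] = 0.436 × 1930 × (587 − 14.4) × 16.2 / [3380 × (1 + 0.0434 × 16.2)] = 7.81×10^6 / 5756 = 1356 m³.
Hydraulic retention time τ = V/Q = 1356 / 1930 = 0.7026 d = 16.86 h.

τ ≈ 16.9 h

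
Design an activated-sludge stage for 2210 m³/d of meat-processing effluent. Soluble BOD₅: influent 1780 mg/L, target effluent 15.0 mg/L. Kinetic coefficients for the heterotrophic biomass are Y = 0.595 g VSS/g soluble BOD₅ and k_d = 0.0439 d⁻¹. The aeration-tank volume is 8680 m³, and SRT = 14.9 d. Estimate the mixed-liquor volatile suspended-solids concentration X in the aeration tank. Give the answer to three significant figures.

X = Y·Q·ΔS·θ_c / [V·(1 + k_d θ_c)] = 0.595 × 2210 × (1780 − 15.0) × 14.9 / [8680 × (1 + 0.0439 × 14.9)] = 2409 mg/L.

X ≈ 2410 mg/L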